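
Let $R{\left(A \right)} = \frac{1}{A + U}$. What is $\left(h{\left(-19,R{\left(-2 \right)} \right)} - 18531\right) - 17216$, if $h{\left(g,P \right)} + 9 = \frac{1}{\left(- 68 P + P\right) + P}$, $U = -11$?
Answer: $- \frac{2359883}{66} \approx -35756.0$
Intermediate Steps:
$R{\left(A \right)} = \frac{1}{-11 + A}$ ($R{\left(A \right)} = \frac{1}{A - 11} = \frac{1}{-11 + A}$)
$h{\left(g,P \right)} = -9 - \frac{1}{66 P}$ ($h{\left(g,P \right)} = -9 + \frac{1}{\left(- 68 P + P\right) + P} = -9 + \frac{1}{- 67 P + P} = -9 + \frac{1}{\left(-66\right) P} = -9 - \frac{1}{66 P}$)
$\left(h{\left(-19,R{\left(-2 \right)} \right)} - 18531\right) - 17216 = \left(\left(-9 - \frac{1}{66 \frac{1}{-11 - 2}}\right) - 18531\right) - 17216 = \left(\left(-9 - \frac{1}{66 \frac{1}{-13}}\right) - 18531\right) - 17216 = \left(\left(-9 - \frac{1}{66 \left(- \frac{1}{13}\right)}\right) - 18531\right) - 17216 = \left(\left(-9 - - \frac{13}{66}\right) - 18531\right) - 17216 = \left(\left(-9 + \frac{13}{66}\right) - 18531\right) - 17216 = \left(- \frac{581}{66} - 18531\right) - 17216 = - \frac{1223627}{66} - 17216 = - \frac{2359883}{66}$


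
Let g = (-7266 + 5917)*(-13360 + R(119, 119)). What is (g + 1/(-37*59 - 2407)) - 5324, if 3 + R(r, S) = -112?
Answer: 83411550089/4590 ≈ 1.8172e+7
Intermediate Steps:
R(r, S) = -115 (R(r, S) = -3 - 112 = -115)
g = 18177775 (g = (-7266 + 5917)*(-13360 - 115) = -1349*(-13475) = 18177775)
(g + 1/(-37*59 - 2407)) - 5324 = (18177775 + 1/(-37*59 - 2407)) - 5324 = (18177775 + 1/(-2183 - 2407)) - 5324 = (18177775 + 1/(-4590)) - 5324 = (18177775 - 1/4590) - 5324 = 83435987249/4590 - 5324 = 83411550089/4590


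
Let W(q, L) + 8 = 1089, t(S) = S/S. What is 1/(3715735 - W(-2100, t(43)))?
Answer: 1/3714654 ≈ 2.6920e-7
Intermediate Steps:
t(S) = 1
W(q, L) = 1081 (W(q, L) = -8 + 1089 = 1081)
1/(3715735 - W(-2100, t(43))) = 1/(3715735 - 1*1081) = 1/(3715735 - 1081) = 1/3714654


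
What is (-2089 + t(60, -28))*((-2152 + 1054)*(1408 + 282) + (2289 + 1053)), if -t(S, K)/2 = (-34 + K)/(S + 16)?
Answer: 73461345480/19 ≈ 3.8664e+9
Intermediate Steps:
t(S, K) = -2*(-34 + K)/(16 + S) (t(S, K) = -2*(-34 + K)/(S + 16) = -2*(-34 + K)/(16 + S))
(-2089 + t(60, -28))*((-2152 + 1054)*(1408 + 282) + (2289 + 1053)) = (-2089 + 2*(34 - 1*(-28))/(16 + 60))*((-2152 + 1054)*(1408 + 282) + (2289 + 1053)) = (-2089 + 2*(34 + 28)/76)*(-1098*1690 + 3342) = (-2089 + 2*(1/76)*62)*(-1855620 + 3342) = (-2089 + 31/19)*(-1852278) = -39660/19*(-1852278) = 73461345480/19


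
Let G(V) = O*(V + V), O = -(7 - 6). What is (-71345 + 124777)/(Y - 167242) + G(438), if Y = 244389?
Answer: -67527340/77147 ≈ -875.31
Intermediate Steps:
O = -1 (O = -1*1 = -1)
G(V) = -2*V (G(V) = -(V + V) = -2*V)
(-71345 + 124777)/(Y - 167242) + G(438) = (-71345 + 124777)/(244389 - 167242) - 2*438 = 53432/77147 - 876 = -67527340/77147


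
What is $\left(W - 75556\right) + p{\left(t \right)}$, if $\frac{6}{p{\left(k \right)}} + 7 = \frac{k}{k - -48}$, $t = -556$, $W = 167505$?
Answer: $\frac{11493498}{125} \approx 91948.0$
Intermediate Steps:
$p{\left(k \right)} = \frac{6}{-7 + \frac{k}{48 + k}}$ ($p{\left(k \right)} = \frac{6}{-7 + \frac{k}{k - -48}} = \frac{6}{-7 + \frac{k}{k + 48}} = \frac{6}{-7 + \frac{k}{48 + k}}$)
$\left(W - 75556\right) + p{\left(t \right)} = \left(167505 - 75556\right) + \frac{-48 - -556}{56 - 556} = 91949 + \frac{-48 + 556}{-500} = 91949 - \frac{127}{125} = \frac{11493498}{125}$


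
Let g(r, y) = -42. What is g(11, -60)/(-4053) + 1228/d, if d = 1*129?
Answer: 237262/24897 ≈ 9.5297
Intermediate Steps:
d = 129
g(11, -60)/(-4053) + 1228/d = -42/(-4053) + 1228/129 = -42*(-1/4053) + 1228*(1/129) = 2/193 + 1228/129 = 237262/24897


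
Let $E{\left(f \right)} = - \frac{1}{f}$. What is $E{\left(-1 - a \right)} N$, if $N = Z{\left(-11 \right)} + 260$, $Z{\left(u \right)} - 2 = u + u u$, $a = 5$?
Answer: $62$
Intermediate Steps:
$Z{\left(u \right)} = 2 + u + u^{2}$ ($Z{\left(u \right)} = 2 + \left(u + u u\right) = 2 + \left(u + u^{2}\right) = 2 + u + u^{2}$)
$N = 372$ ($N = \left(2 - 11 + \left(-11\right)^{2}\right) + 260 = \left(2 - 11 + 121\right) + 260 = 112 + 260 = 372$)
$E{\left(-1 - a \right)} N = - \frac{1}{-1 - 5} \cdot 372 = - \frac{1}{-6} \cdot 372 = \left(-1\right) \left(- \frac{1}{6}\right) 372 = \frac{1}{6} \cdot 372 = 62$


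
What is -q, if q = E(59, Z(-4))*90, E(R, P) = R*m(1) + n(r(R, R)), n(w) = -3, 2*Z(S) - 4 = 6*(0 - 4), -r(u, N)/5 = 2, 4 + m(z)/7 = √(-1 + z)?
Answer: 148950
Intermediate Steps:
m(z) = -28 + 7*√(-1 + z)
r(u, N) = -10 (r(u, N) = -5*2 = -10)
Z(S) = -10 (Z(S) = 2 + (6*(0 - 4))/2 = 2 + (6*(-4))/2 = 2 + (½)*(-24) = 2 - 12 = -10)
E(R, P) = -3 - 28*R (E(R, P) = R*(-28 + 7*√(-1 + 1)) - 3 = R*(-28 + 7*√0) - 3 = R*(-28 + 7*0) - 3 = R*(-28 + 0) - 3 = R*(-28) - 3 = -28*R - 3 = -3 - 28*R)
q = -148950 (q = (-3 - 28*59)*90 = (-3 - 1652)*90 = -1655*90 = -148950)
-q = -1*(-148950) = 148950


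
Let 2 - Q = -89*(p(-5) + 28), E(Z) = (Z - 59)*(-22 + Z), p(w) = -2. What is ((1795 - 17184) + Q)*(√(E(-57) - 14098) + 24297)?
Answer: -317634681 - 13073*I*√4934 ≈ -3.1763e+8 - 9.1828e+5*I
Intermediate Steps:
E(Z) = (-59 + Z)*(-22 + Z)
Q = 2316 (Q = 2 - (-89)*(-2 + 28) = 2 - (-89)*26 = 2 - 1*(-2314) = 2 + 2314 = 2316)
((1795 - 17184) + Q)*(√(E(-57) - 14098) + 24297) = ((1795 - 17184) + 2316)*(√((1298 + (-57)² - 81*(-57)) - 14098) + 24297) = (-15389 + 2316)*(√((1298 + 3249 + 4617) - 14098) + 24297) = -13073*(√(9164 - 14098) + 24297) = -13073*(√(-4934) + 24297) = -13073*(I*√4934 + 24297) = -13073*(24297 + I*√4934) = -317634681 - 13073*I*√4934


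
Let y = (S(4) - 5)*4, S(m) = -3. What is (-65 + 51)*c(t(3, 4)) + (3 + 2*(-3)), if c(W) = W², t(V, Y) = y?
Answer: -14339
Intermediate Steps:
y = -32 (y = (-3 - 5)*4 = -8*4 = -32)
t(V, Y) = -32
(-65 + 51)*c(t(3, 4)) + (3 + 2*(-3)) = (-65 + 51)*(-32)² + (3 + 2*(-3)) = -14*1024 + (3 - 6) = -14336 - 3 = -14339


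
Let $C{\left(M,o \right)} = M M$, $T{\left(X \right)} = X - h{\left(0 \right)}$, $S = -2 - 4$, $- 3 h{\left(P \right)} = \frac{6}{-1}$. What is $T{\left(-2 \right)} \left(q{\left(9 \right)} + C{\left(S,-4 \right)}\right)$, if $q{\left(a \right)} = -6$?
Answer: $-120$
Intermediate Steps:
$h{\left(P \right)} = 2$ ($h{\left(P \right)} = - \frac{6 \frac{1}{-1}}{3} = - \frac{6 \left(-1\right)}{3} = \left(- \frac{1}{3}\right) \left(-6\right) = 2$)
$S = -6$ ($S = -2 - 4 = -6$)
$T{\left(X \right)} = -2 + X$ ($T{\left(X \right)} = X - 2 = -2 + X$)
$C{\left(M,o \right)} = M^{2}$
$T{\left(-2 \right)} \left(q{\left(9 \right)} + C{\left(S,-4 \right)}\right) = \left(-2 - 2\right) \left(-6 + \left(-6\right)^{2}\right) = - 4 \left(-6 + 36\right) = \left(-4\right) 30 = -120$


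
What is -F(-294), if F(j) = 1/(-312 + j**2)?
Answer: -1/86124 ≈ -1.1611e-5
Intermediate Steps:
-F(-294) = -1/(-312 + (-294)**2) = -1/(-312 + 86436) = -1/86124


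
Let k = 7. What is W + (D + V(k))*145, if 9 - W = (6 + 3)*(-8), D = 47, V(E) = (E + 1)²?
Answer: 16176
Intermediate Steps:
V(E) = (1 + E)²
W = 81 (W = 9 - (6 + 3)*(-8) = 9 - 9*(-8) = 9 - 1*(-72) = 9 + 72 = 81)
W + (D + V(k))*145 = 81 + (47 + (1 + 7)²)*145 = 81 + (47 + 8²)*145 = 81 + (47 + 64)*145 = 81 + 111*145 = 81 + 16095 = 16176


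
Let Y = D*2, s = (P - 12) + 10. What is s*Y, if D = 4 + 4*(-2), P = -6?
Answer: 64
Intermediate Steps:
D = -4 (D = 4 - 8 = -4)
s = -8 (s = (-6 - 12) + 10 = -18 + 10 = -8)
Y = -8 (Y = -4*2 = -8)
s*Y = -8*(-8) = 64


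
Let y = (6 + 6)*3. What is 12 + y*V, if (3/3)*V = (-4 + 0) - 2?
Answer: -204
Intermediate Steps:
V = -6 (V = (-4 + 0) - 2 = -4 - 2 = -6)
y = 36 (y = 12*3 = 36)
12 + y*V = 12 + 36*(-6) = 12 - 216 = -204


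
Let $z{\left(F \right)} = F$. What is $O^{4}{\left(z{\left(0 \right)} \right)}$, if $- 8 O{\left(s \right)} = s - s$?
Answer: $0$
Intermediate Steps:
$O{\left(s \right)} = 0$ ($O{\left(s \right)} = - \frac{s - s}{8} = \left(- \frac{1}{8}\right) 0 = 0$)
$O^{4}{\left(z{\left(0 \right)} \right)} = 0^{4} = 0$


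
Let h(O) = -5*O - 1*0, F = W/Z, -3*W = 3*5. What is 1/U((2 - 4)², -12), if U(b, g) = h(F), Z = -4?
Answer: -4/25 ≈ -0.16000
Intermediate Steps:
W = -5 ≈ -5.0000
F = 5/4 (F = -5/(-4) = -5*(-¼) = 5/4 ≈ 1.2500)
h(O) = -5*O (h(O) = -5*O + 0 = -5*O)
U(b, g) = -25/4 (U(b, g) = -5*5/4 = -25/4)
1/U((2 - 4)², -12) = 1/(-25/4) = -4/25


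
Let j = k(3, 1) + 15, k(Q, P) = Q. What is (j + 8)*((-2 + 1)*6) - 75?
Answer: -231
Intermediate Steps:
j = 18 (j = 3 + 15 = 18)
(j + 8)*((-2 + 1)*6) - 75 = (18 + 8)*((-2 + 1)*6) - 75 = 26*(-1*6) - 75 = 26*(-6) - 75 = -156 - 75 = -231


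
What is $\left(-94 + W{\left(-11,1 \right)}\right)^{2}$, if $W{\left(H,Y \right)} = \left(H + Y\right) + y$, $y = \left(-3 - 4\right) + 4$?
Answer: $11449$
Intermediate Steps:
$y = -3$ ($y = -7 + 4 = -3$)
$W{\left(H,Y \right)} = -3 + H + Y$ ($W{\left(H,Y \right)} = \left(H + Y\right) - 3 = -3 + H + Y$)
$\left(-94 + W{\left(-11,1 \right)}\right)^{2} = \left(-94 - 13\right)^{2} = \left(-107\right)^{2} = 11449$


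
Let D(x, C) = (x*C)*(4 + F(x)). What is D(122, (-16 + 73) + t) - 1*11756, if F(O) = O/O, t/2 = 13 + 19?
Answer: 62054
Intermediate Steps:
t = 64 (t = 2*(13 + 19) = 2*32 = 64)
F(O) = 1
D(x, C) = 5*C*x (D(x, C) = (x*C)*(4 + 1) = (C*x)*5 = 5*C*x)
D(122, (-16 + 73) + t) - 1*11756 = 5*((-16 + 73) + 64)*122 - 1*11756 = 5*(57 + 64)*122 - 11756 = 5*121*122 - 11756 = 73810 - 11756 = 62054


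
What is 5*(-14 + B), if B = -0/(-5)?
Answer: -70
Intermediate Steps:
B = 0 (B = -0*(-1)/5 = -5*0 = 0)
5*(-14 + B) = 5*(-14 + 0) = 5*(-14) = -70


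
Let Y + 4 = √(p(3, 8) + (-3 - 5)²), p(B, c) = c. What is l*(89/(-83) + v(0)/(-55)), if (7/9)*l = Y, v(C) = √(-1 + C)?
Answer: 18*(2 - 3*√2)*(4895 + 83*I)/31955 ≈ -6.1837 - 0.10485*I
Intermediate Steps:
Y = -4 + 6*√2 (Y = -4 + √(8 + (-3 - 5)²) = -4 + √(8 + (-8)²) = -4 + √(8 + 64) = -4 + √72 = -4 + 6*√2 ≈ 4.4853)
l = -36/7 + 54*√2/7 (l = 9*(-4 + 6*√2)/7 = -36/7 + 54*√2/7 ≈ 5.7668)
l*(89/(-83) + v(0)/(-55)) = (-36/7 + 54*√2/7)*(89/(-83) + √(-1 + 0)/(-55)) = (-36/7 + 54*√2/7)*(89*(-1/83) + √(-1)*(-1/55)) = (-36/7 + 54*√2/7)*(-89/83 + I*(-1/55)) = (-36/7 + 54*√2/7)*(-89/83 - I/55) = (-89/83 - I/55)*(-36/7 + 54*√2/7)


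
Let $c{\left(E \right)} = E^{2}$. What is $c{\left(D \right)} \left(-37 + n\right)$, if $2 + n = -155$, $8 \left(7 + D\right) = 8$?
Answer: $-6984$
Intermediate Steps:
$D = -6$ ($D = -7 + \frac{1}{8} \cdot 8 = -7 + 1 = -6$)
$n = -157$ ($n = -2 - 155 = -157$)
$c{\left(D \right)} \left(-37 + n\right) = \left(-6\right)^{2} \left(-37 - 157\right) = 36 \left(-194\right) = -6984$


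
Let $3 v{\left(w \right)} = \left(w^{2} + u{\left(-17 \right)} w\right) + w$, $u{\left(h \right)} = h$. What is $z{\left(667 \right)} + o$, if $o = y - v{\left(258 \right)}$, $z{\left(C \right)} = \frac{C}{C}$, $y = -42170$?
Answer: $-62981$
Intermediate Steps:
$z{\left(C \right)} = 1$
$v{\left(w \right)} = - \frac{16 w}{3} + \frac{w^{2}}{3}$ ($v{\left(w \right)} = \frac{\left(w^{2} - 17 w\right) + w}{3} = \frac{w^{2} - 16 w}{3} = - \frac{16 w}{3} + \frac{w^{2}}{3}$)
$o = -62982$ ($o = -42170 - \frac{1}{3} \cdot 258 \left(-16 + 258\right) = -42170 - \frac{1}{3} \cdot 258 \cdot 242 = -42170 - 20812 = -62982$)
$z{\left(667 \right)} + o = 1 - 62982 = -62981$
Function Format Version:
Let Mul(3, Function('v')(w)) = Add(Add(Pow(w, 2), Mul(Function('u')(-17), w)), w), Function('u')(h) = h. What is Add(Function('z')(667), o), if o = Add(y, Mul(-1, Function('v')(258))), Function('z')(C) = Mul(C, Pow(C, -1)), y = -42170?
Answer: -62981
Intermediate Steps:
Function('z')(C) = 1
Function('v')(w) = Add(Mul(Rational(-16, 3), w), Mul(Rational(1, 3), Pow(w, 2))) (Function('v')(w) = Mul(Rational(1, 3), Add(Add(Pow(w, 2), Mul(-17, w)), w)) = Mul(Rational(1, 3), Add(Pow(w, 2), Mul(-16, w))) = Add(Mul(Rational(-16, 3), w), Mul(Rational(1, 3), Pow(w, 2))))
o = -62982 (o = Add(-42170, Mul(-1, Mul(Rational(1, 3), 258, Add(-16, 258)))) = Add(-42170, Mul(-1, Mul(Rational(1, 3), 258, 242))) = Add(-42170, Mul(-1, 20812)) = Add(-42170, -20812) = -62982)
Add(Function('z')(667), o) = Add(1, -62982) = -62981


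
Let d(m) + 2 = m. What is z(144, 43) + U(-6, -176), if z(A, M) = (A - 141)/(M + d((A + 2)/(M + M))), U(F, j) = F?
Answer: -3629/612 ≈ -5.9297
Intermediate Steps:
d(m) = -2 + m
z(A, M) = (-141 + A)/(-2 + M + (2 + A)/(2*M)) (z(A, M) = (A - 141)/(M + (-2 + (A + 2)/(M + M))) = (-141 + A)/(M + (-2 + (2 + A)/((2*M)))) = (-141 + A)/(M + (-2 + (2 + A)*(1/(2*M)))) = (-141 + A)/(M + (-2 + (2 + A)/(2*M))) = (-141 + A)/(-2 + M + (2 + A)/(2*M)))
z(144, 43) + U(-6, -176) = 2*43*(-141 + 144)/(2 + 144 + 2*43*(-2 + 43)) - 6 = 2*43*3/(2 + 144 + 2*43*41) - 6 = 2*43*3/(2 + 144 + 3526) - 6 = 2*43*3/3672 - 6 = 2*43*(1/3672)*3 - 6 = 43/612 - 6 = -3629/612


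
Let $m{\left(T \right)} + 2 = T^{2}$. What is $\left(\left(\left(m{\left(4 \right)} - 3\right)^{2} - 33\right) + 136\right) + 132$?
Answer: $356$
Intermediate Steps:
$m{\left(T \right)} = -2 + T^{2}$
$\left(\left(\left(m{\left(4 \right)} - 3\right)^{2} - 33\right) + 136\right) + 132 = \left(\left(\left(\left(-2 + 4^{2}\right) - 3\right)^{2} - 33\right) + 136\right) + 132 = \left(\left(\left(\left(-2 + 16\right) - 3\right)^{2} - 33\right) + 136\right) + 132 = \left(\left(\left(14 - 3\right)^{2} - 33\right) + 136\right) + 132 = \left(\left(11^{2} - 33\right) + 136\right) + 132 = \left(\left(121 - 33\right) + 136\right) + 132 = \left(88 + 136\right) + 132 = 224 + 132 = 356$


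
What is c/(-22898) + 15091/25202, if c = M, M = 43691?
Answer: -188886716/144268849 ≈ -1.3093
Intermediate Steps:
c = 43691
c/(-22898) + 15091/25202 = 43691/(-22898) + 15091/25202 = 43691*(-1/22898) + 15091*(1/25202) = -43691/22898 + 15091/25202 = -188886716/144268849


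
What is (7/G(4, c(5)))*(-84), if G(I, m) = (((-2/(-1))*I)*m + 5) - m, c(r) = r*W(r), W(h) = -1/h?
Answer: 294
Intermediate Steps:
c(r) = -1 (c(r) = r*(-1/r) = -1)
G(I, m) = 5 - m + 2*I*m (G(I, m) = (((-2*(-1))*I)*m + 5) - m = ((2*I)*m + 5) - m = (2*I*m + 5) - m = (5 + 2*I*m) - m = 5 - m + 2*I*m)
(7/G(4, c(5)))*(-84) = (7/(5 - 1*(-1) + 2*4*(-1)))*(-84) = (7/(5 + 1 - 8))*(-84) = (7/(-2))*(-84) = (7*(-1/2))*(-84) = -7/2*(-84) = 294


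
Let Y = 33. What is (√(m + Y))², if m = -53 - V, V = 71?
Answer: -91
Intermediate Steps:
m = -124 (m = -53 - 1*71 = -53 - 71 = -124)
(√(m + Y))² = (√(-124 + 33))² = (√(-91))² = (I*√91)² = -91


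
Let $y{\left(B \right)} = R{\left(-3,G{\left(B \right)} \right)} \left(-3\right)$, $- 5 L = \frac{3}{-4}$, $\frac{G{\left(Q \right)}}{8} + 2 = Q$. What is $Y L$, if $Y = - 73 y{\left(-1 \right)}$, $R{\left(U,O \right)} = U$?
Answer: $- \frac{1971}{20} \approx -98.55$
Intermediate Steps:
$G{\left(Q \right)} = -16 + 8 Q$
$L = \frac{3}{20}$ ($L = - \frac{3 \frac{1}{-4}}{5} = - \frac{3 \left(- \frac{1}{4}\right)}{5} = \left(- \frac{1}{5}\right) \left(- \frac{3}{4}\right) = \frac{3}{20} \approx 0.15$)
$y{\left(B \right)} = 9$ ($y{\left(B \right)} = \left(-3\right) \left(-3\right) = 9$)
$Y = -657$ ($Y = \left(-73\right) 9 = -657$)
$Y L = \left(-657\right) \frac{3}{20} = - \frac{1971}{20}$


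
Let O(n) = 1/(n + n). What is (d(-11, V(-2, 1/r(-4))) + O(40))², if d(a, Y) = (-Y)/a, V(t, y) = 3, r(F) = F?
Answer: 63001/774400 ≈ 0.081355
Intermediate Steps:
O(n) = 1/(2*n)
d(a, Y) = -Y/a
(d(-11, V(-2, 1/r(-4))) + O(40))² = (-1*3/(-11) + (½)/40)² = (-1*3*(-1/11) + (½)*(1/40))² = (3/11 + 1/80)² = (251/880)² = 63001/774400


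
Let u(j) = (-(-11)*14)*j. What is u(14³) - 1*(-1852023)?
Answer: 2274599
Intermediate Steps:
u(j) = 154*j (u(j) = (-11*(-14))*j = 154*j)
u(14³) - 1*(-1852023) = 154*14³ - 1*(-1852023) = 154*2744 + 1852023 = 422576 + 1852023 = 2274599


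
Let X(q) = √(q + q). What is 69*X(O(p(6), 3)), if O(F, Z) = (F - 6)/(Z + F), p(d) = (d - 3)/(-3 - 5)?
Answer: 69*I*√238/7 ≈ 152.07*I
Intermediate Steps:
p(d) = 3/8 - d/8 (p(d) = (-3 + d)/(-8) = (-3 + d)*(-⅛) = 3/8 - d/8)
O(F, Z) = (-6 + F)/(F + Z)
X(q) = √2*√q (X(q) = √(2*q) = √2*√q)
69*X(O(p(6), 3)) = 69*(√2*√((-6 + (3/8 - ⅛*6))/((3/8 - ⅛*6) + 3))) = 69*(√2*√((-6 + (3/8 - ¾))/((3/8 - ¾) + 3))) = 69*(√2*√((-6 - 3/8)/(-3/8 + 3))) = 69*(√2*√(-51/8/(21/8))) = 69*(√2*√((8/21)*(-51/8))) = 69*(√2*√(-17/7)) = 69*(√2*(I*√119/7)) = 69*(I*√238/7) = 69*I*√238/7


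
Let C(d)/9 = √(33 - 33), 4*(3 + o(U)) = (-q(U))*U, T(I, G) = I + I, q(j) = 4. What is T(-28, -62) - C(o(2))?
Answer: -56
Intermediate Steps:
T(I, G) = 2*I
o(U) = -3 - U (o(U) = -3 + ((-1*4)*U)/4 = -3 + (-4*U)/4 = -3 - U)
C(d) = 0 (C(d) = 9*√(33 - 33) = 9*√0 = 9*0 = 0)
T(-28, -62) - C(o(2)) = 2*(-28) - 1*0 = -56 + 0 = -56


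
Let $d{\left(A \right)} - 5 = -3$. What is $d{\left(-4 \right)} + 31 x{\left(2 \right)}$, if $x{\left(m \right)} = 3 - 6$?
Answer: $-91$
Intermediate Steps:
$d{\left(A \right)} = 2$ ($d{\left(A \right)} = 5 - 3 = 2$)
$x{\left(m \right)} = -3$ ($x{\left(m \right)} = 3 - 6 = -3$)
$d{\left(-4 \right)} + 31 x{\left(2 \right)} = 2 + 31 \left(-3\right) = 2 - 93 = -91$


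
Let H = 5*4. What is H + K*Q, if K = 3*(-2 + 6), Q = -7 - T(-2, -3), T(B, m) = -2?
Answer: -40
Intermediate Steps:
H = 20
Q = -5 (Q = -7 - 1*(-2) = -7 + 2 = -5)
K = 12 (K = 3*4 = 12)
H + K*Q = 20 + 12*(-5) = 20 - 60 = -40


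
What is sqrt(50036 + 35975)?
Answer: sqrt(86011) ≈ 293.28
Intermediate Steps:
sqrt(50036 + 35975) = sqrt(86011)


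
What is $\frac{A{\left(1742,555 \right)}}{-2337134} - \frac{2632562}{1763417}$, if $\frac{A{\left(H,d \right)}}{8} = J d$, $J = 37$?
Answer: $- \frac{3221172151034}{2060670913439} \approx -1.5632$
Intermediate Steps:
$A{\left(H,d \right)} = 296 d$ ($A{\left(H,d \right)} = 8 \cdot 37 d = 296 d$)
$\frac{A{\left(1742,555 \right)}}{-2337134} - \frac{2632562}{1763417} = \frac{296 \cdot 555}{-2337134} - \frac{2632562}{1763417} = 164280 \left(- \frac{1}{2337134}\right) - \frac{2632562}{1763417} = - \frac{82140}{1168567} - \frac{2632562}{1763417} = - \frac{3221172151034}{2060670913439}$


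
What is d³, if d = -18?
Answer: -5832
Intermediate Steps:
d³ = (-18)³ = -5832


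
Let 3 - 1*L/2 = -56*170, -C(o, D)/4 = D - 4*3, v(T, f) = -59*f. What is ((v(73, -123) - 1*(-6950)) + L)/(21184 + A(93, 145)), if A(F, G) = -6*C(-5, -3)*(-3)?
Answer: 3023/2024 ≈ 1.4936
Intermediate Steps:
C(o, D) = 48 - 4*D (C(o, D) = -4*(D - 4*3) = -4*(D - 12) = -4*(-12 + D) = 48 - 4*D)
A(F, G) = 1080 (A(F, G) = -6*(48 - 4*(-3))*(-3) = -6*(48 + 12)*(-3) = -6*60*(-3) = -360*(-3) = 1080)
L = 19046 (L = 6 - (-112)*170 = 6 - 2*(-9520) = 6 + 19040 = 19046)
((v(73, -123) - 1*(-6950)) + L)/(21184 + A(93, 145)) = ((-59*(-123) - 1*(-6950)) + 19046)/(21184 + 1080) = ((7257 + 6950) + 19046)/22264 = (14207 + 19046)*(1/22264) = 33253*(1/22264) = 3023/2024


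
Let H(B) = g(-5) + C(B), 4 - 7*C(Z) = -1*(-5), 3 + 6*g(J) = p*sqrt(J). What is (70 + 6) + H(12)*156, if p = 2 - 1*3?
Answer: -170/7 - 26*I*sqrt(5) ≈ -24.286 - 58.138*I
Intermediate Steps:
p = -1 (p = 2 - 3 = -1)
g(J) = -1/2 - sqrt(J)/6 (g(J) = -1/2 + (-sqrt(J))/6 = -1/2 - sqrt(J)/6)
C(Z) = -1/7 (C(Z) = 4/7 - (-1)*(-5)/7 = 4/7 - 1/7*5 = 4/7 - 5/7 = -1/7)
H(B) = -9/14 - I*sqrt(5)/6 (H(B) = (-1/2 - I*sqrt(5)/6) - 1/7 = -9/14 - I*sqrt(5)/6)
(70 + 6) + H(12)*156 = (70 + 6) + (-9/14 - I*sqrt(5)/6)*156 = 76 + (-702/7 - 26*I*sqrt(5)) = -170/7 - 26*I*sqrt(5)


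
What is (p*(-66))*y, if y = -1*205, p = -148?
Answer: -2002440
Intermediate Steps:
y = -205
(p*(-66))*y = -148*(-66)*(-205) = 9768*(-205) = -2002440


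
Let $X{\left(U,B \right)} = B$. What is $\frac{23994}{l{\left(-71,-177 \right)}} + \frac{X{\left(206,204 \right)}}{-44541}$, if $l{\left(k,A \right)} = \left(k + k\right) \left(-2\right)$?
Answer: $\frac{178109803}{2108274} \approx 84.481$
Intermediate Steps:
$l{\left(k,A \right)} = - 4 k$ ($l{\left(k,A \right)} = 2 k \left(-2\right) = - 4 k$)
$\frac{23994}{l{\left(-71,-177 \right)}} + \frac{X{\left(206,204 \right)}}{-44541} = \frac{23994}{\left(-4\right) \left(-71\right)} + \frac{204}{-44541} = \frac{23994}{284} + 204 \left(- \frac{1}{44541}\right) = 23994 \cdot \frac{1}{284} - \frac{68}{14847} = \frac{11997}{142} - \frac{68}{14847} = \frac{178109803}{2108274}$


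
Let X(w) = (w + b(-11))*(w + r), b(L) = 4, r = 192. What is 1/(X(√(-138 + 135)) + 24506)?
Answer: 25271/638738689 - 196*I*√3/638738689 ≈ 3.9564e-5 - 5.3149e-7*I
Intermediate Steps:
X(w) = (4 + w)*(192 + w) (X(w) = (w + 4)*(w + 192) = (4 + w)*(192 + w))
1/(X(√(-138 + 135)) + 24506) = 1/((768 + (√(-138 + 135))² + 196*√(-138 + 135)) + 24506) = 1/((768 + (√(-3))² + 196*√(-3)) + 24506) = 1/((768 + (I*√3)² + 196*(I*√3)) + 24506) = 1/((768 - 3 + 196*I*√3) + 24506) = 1/((765 + 196*I*√3) + 24506) = 1/(25271 + 196*I*√3)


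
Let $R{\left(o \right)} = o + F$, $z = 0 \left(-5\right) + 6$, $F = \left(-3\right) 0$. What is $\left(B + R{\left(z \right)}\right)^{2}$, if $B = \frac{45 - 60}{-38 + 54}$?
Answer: $\frac{6561}{256} \approx 25.629$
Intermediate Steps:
$F = 0$
$z = 6$ ($z = 0 + 6 = 6$)
$R{\left(o \right)} = o$ ($R{\left(o \right)} = o + 0 = o$)
$B = - \frac{15}{16} \approx -0.9375$
$\left(B + R{\left(z \right)}\right)^{2} = \left(- \frac{15}{16} + 6\right)^{2} = \left(\frac{81}{16}\right)^{2} = \frac{6561}{256}$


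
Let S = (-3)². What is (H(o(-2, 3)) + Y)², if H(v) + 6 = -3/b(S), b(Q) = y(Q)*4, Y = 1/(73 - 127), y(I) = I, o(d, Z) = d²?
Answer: 434281/11664 ≈ 37.233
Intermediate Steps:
S = 9
Y = -1/54 (Y = 1/(-54) = -1/54 ≈ -0.018519)
b(Q) = 4*Q (b(Q) = Q*4 = 4*Q)
H(v) = -73/12 (H(v) = -6 - 3/(4*9) = -6 - 3/36 = -6 - 3*1/36 = -6 - 1/12 = -73/12)
(H(o(-2, 3)) + Y)² = (-73/12 - 1/54)² = (-659/108)² = 434281/11664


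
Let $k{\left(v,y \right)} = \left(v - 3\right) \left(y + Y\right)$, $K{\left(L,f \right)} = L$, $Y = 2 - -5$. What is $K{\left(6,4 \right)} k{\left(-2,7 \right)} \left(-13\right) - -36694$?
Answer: $42154$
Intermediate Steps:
$Y = 7$ ($Y = 2 + 5 = 7$)
$k{\left(v,y \right)} = \left(-3 + v\right) \left(7 + y\right)$ ($k{\left(v,y \right)} = \left(v - 3\right) \left(y + 7\right) = \left(-3 + v\right) \left(7 + y\right)$)
$K{\left(6,4 \right)} k{\left(-2,7 \right)} \left(-13\right) - -36694 = 6 \left(-21 - 21 + 7 \left(-2\right) - 14\right) \left(-13\right) - -36694 = 6 \left(-21 - 21 - 14 - 14\right) \left(-13\right) + 36694 = 6 \left(-70\right) \left(-13\right) + 36694 = \left(-420\right) \left(-13\right) + 36694 = 5460 + 36694 = 42154$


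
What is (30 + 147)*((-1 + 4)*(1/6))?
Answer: 177/2 ≈ 88.500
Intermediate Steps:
(30 + 147)*((-1 + 4)*(1/6)) = 177*(3*(1*(1/6))) = 177*(3*(1/6)) = 177*(1/2) = 177/2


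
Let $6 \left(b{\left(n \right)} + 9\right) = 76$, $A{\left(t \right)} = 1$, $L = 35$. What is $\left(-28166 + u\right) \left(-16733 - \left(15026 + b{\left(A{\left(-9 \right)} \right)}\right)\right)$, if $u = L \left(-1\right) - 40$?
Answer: $\frac{2691028408}{3} \approx 8.9701 \cdot 10^{8}$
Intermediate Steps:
$b{\left(n \right)} = \frac{11}{3}$ ($b{\left(n \right)} = -9 + \frac{1}{6} \cdot 76 = -9 + \frac{38}{3} = \frac{11}{3}$)
$u = -75$ ($u = 35 \left(-1\right) - 40 = -35 - 40 = -75$)
$\left(-28166 + u\right) \left(-16733 - \left(15026 + b{\left(A{\left(-9 \right)} \right)}\right)\right) = \left(-28166 - 75\right) \left(-16733 - \frac{45089}{3}\right) = - 28241 \left(-16733 - \frac{45089}{3}\right) = \left(-28241\right) \left(- \frac{95288}{3}\right) = \frac{2691028408}{3}$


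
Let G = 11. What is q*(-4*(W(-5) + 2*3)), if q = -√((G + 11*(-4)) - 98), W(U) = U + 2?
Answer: 12*I*√131 ≈ 137.35*I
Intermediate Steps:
W(U) = 2 + U
q = -I*√131 (q = -√((11 + 11*(-4)) - 98) = -√((11 - 44) - 98) = -√(-33 - 98) = -√(-131) = -I*√131 ≈ -11.446*I)
q*(-4*(W(-5) + 2*3)) = (-I*√131)*(-4*((2 - 5) + 2*3)) = (-I*√131)*(-4*(-3 + 6)) = (-I*√131)*(-4*3) = -I*√131*(-12) = 12*I*√131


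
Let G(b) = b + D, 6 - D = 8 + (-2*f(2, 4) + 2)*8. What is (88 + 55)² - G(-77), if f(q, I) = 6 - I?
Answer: 20512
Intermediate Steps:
D = 14 (D = 6 - (8 + (-2*(6 - 1*4) + 2)*8) = 6 - (8 + (-2*(6 - 4) + 2)*8) = 6 - (8 + (-2*2 + 2)*8) = 6 - (8 + (-4 + 2)*8) = 6 - (8 - 2*8) = 6 - (8 - 16) = 6 - 1*(-8) = 6 + 8 = 14)
G(b) = 14 + b (G(b) = b + 14 = 14 + b)
(88 + 55)² - G(-77) = (88 + 55)² - (14 - 77) = 143² - 1*(-63) = 20449 + 63 = 20512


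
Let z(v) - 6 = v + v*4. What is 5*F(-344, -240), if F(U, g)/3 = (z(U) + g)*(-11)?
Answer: 322410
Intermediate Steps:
z(v) = 6 + 5*v (z(v) = 6 + (v + v*4) = 6 + (v + 4*v) = 6 + 5*v)
F(U, g) = -198 - 165*U - 33*g (F(U, g) = 3*(((6 + 5*U) + g)*(-11)) = 3*((6 + g + 5*U)*(-11)) = 3*(-66 - 55*U - 11*g) = -198 - 165*U - 33*g)
5*F(-344, -240) = 5*(-198 - 165*(-344) - 33*(-240)) = 5*(-198 + 56760 + 7920) = 5*64482 = 322410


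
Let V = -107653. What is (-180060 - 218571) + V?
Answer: -506284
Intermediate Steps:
(-180060 - 218571) + V = (-180060 - 218571) - 107653 = -398631 - 107653 = -506284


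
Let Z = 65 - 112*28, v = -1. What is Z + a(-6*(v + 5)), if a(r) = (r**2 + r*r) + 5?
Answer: -1914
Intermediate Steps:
a(r) = 5 + 2*r**2 (a(r) = (r**2 + r**2) + 5 = 2*r**2 + 5 = 5 + 2*r**2)
Z = -3071 (Z = 65 - 3136 = -3071)
Z + a(-6*(v + 5)) = -3071 + (5 + 2*(-6*(-1 + 5))**2) = -3071 + (5 + 2*(-6*4)**2) = -3071 + (5 + 2*(-24)**2) = -3071 + (5 + 2*576) = -3071 + (5 + 1152) = -3071 + 1157 = -1914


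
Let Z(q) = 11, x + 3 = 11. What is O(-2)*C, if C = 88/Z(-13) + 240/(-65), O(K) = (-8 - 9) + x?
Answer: -504/13 ≈ -38.769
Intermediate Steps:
x = 8 (x = -3 + 11 = 8)
O(K) = -9 (O(K) = (-8 - 9) + 8 = -17 + 8 = -9)
C = 56/13 (C = 88/11 + 240/(-65) = 88*(1/11) + 240*(-1/65) = 8 - 48/13 = 56/13 ≈ 4.3077)
O(-2)*C = -9*56/13 = -504/13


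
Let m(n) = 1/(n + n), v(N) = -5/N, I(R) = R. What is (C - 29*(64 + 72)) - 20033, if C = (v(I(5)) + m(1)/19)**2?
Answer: -34621419/1444 ≈ -23976.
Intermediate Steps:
m(n) = 1/(2*n)
C = 1369/1444 (C = (-5/5 + ((1/2)/1)/19)**2 = (-5*1/5 + ((1/2)*1)*(1/19))**2 = (-1 + (1/2)*(1/19))**2 = (-1 + 1/38)**2 = (-37/38)**2 = 1369/1444 ≈ 0.94806)
(C - 29*(64 + 72)) - 20033 = (1369/1444 - 29*(64 + 72)) - 20033 = (1369/1444 - 29*136) - 20033 = (1369/1444 - 3944) - 20033 = -5693767/1444 - 20033 = -34621419/1444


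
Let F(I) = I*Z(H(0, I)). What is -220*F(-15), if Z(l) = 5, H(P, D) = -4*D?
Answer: 16500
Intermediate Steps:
F(I) = 5*I (F(I) = I*5 = 5*I)
-220*F(-15) = -1100*(-15) = -220*(-75) = 16500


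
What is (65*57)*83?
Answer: 307515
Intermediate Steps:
(65*57)*83 = 3705*83 = 307515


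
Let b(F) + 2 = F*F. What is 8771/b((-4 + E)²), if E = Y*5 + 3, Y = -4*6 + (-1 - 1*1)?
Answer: 1253/42071417 ≈ 2.9783e-5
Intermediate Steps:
Y = -26 (Y = -24 + (-1 - 1) = -24 - 2 = -26)
E = -127 (E = -26*5 + 3 = -130 + 3 = -127)
b(F) = -2 + F² (b(F) = -2 + F*F = -2 + F²)
8771/b((-4 + E)²) = 8771/(-2 + ((-4 - 127)²)²) = 8771/(-2 + ((-131)²)²) = 8771/(-2 + 17161²) = 8771/(-2 + 294499921) = 8771/294499919 = 8771*(1/294499919) = 1253/42071417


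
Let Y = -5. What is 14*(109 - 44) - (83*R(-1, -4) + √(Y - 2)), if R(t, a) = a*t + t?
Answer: 661 - I*√7 ≈ 661.0 - 2.6458*I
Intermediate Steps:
R(t, a) = t + a*t
14*(109 - 44) - (83*R(-1, -4) + √(Y - 2)) = 14*(109 - 44) - (83*(-(1 - 4)) + √(-5 - 2)) = 14*65 - (83*(-1*(-3)) + √(-7)) = 910 - (83*3 + I*√7) = 910 - (249 + I*√7) = 910 + (-249 - I*√7) = 661 - I*√7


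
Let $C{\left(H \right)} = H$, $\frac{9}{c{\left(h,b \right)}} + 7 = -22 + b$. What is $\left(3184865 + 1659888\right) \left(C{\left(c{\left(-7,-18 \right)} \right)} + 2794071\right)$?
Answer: $\frac{636219397791984}{47} \approx 1.3537 \cdot 10^{13}$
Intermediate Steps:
$c{\left(h,b \right)} = \frac{9}{-29 + b}$ ($c{\left(h,b \right)} = \frac{9}{-7 + \left(-22 + b\right)} = \frac{9}{-29 + b}$)
$\left(3184865 + 1659888\right) \left(C{\left(c{\left(-7,-18 \right)} \right)} + 2794071\right) = \left(3184865 + 1659888\right) \left(\frac{9}{-29 - 18} + 2794071\right) = 4844753 \left(\frac{9}{-47} + 2794071\right) = 4844753 \left(9 \left(- \frac{1}{47}\right) + 2794071\right) = 4844753 \left(- \frac{9}{47} + 2794071\right) = 4844753 \cdot \frac{131321328}{47} = \frac{636219397791984}{47}$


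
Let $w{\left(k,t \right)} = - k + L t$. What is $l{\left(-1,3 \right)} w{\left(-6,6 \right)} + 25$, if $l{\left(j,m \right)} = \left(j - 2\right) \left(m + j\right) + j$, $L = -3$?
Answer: $109$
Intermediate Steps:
$l{\left(j,m \right)} = j + \left(-2 + j\right) \left(j + m\right)$ ($l{\left(j,m \right)} = \left(-2 + j\right) \left(j + m\right) + j = j + \left(-2 + j\right) \left(j + m\right)$)
$w{\left(k,t \right)} = - k - 3 t$
$l{\left(-1,3 \right)} w{\left(-6,6 \right)} + 25 = \left(\left(-1\right)^{2} - -1 - 6 - 3\right) \left(\left(-1\right) \left(-6\right) - 18\right) + 25 = \left(1 + 1 - 6 - 3\right) \left(6 - 18\right) + 25 = \left(-7\right) \left(-12\right) + 25 = 84 + 25 = 109$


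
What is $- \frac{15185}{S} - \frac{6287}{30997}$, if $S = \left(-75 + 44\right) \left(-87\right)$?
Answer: $- \frac{487645484}{83598909} \approx -5.8332$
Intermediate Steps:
$S = 2697$ ($S = \left(-31\right) \left(-87\right) = 2697$)
$- \frac{15185}{S} - \frac{6287}{30997} = - \frac{15185}{2697} - \frac{6287}{30997} = - \frac{487645484}{83598909}$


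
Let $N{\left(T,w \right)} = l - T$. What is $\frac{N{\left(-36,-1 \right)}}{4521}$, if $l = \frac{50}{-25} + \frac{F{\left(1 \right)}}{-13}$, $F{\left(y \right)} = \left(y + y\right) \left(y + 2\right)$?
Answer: $\frac{436}{58773} \approx 0.0074184$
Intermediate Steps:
$F{\left(y \right)} = 2 y \left(2 + y\right)$
$l = - \frac{32}{13}$ ($l = \frac{50}{-25} + \frac{2 \cdot 1 \left(2 + 1\right)}{-13} = 50 \left(- \frac{1}{25}\right) + 2 \cdot 1 \cdot 3 \left(- \frac{1}{13}\right) = -2 + 6 \left(- \frac{1}{13}\right) = -2 - \frac{6}{13} = - \frac{32}{13} \approx -2.4615$)
$N{\left(T,w \right)} = - \frac{32}{13} - T$
$\frac{N{\left(-36,-1 \right)}}{4521} = \frac{- \frac{32}{13} - -36}{4521} = \left(- \frac{32}{13} + 36\right) \frac{1}{4521} = \frac{436}{13} \cdot \frac{1}{4521} = \frac{436}{58773}$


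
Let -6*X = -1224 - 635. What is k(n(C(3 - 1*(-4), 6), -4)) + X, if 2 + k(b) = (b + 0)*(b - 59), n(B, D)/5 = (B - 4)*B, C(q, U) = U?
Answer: 2207/6 ≈ 367.83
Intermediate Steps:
n(B, D) = 5*B*(-4 + B) (n(B, D) = 5*((B - 4)*B) = 5*((-4 + B)*B) = 5*(B*(-4 + B)) = 5*B*(-4 + B))
k(b) = -2 + b*(-59 + b) (k(b) = -2 + (b + 0)*(b - 59) = -2 + b*(-59 + b))
X = 1859/6 (X = -(-1224 - 635)/6 = -⅙*(-1859) = 1859/6 ≈ 309.83)
k(n(C(3 - 1*(-4), 6), -4)) + X = (-2 + (5*6*(-4 + 6))² - 295*6*(-4 + 6)) + 1859/6 = (-2 + (5*6*2)² - 295*6*2) + 1859/6 = (-2 + 60² - 59*60) + 1859/6 = (-2 + 3600 - 3540) + 1859/6 = 58 + 1859/6 = 2207/6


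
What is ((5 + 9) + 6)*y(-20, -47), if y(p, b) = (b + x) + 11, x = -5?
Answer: -820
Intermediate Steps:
y(p, b) = 6 + b (y(p, b) = (b - 5) + 11 = (-5 + b) + 11 = 6 + b)
((5 + 9) + 6)*y(-20, -47) = ((5 + 9) + 6)*(6 - 47) = (14 + 6)*(-41) = 20*(-41) = -820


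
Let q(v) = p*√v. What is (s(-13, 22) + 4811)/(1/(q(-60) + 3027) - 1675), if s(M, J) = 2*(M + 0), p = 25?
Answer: 4785*(-50*√15 + 3027*I)/(2*(-2535112*I + 41875*√15)) ≈ -2.8567 + 3.5914e-8*I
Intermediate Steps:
s(M, J) = 2*M
q(v) = 25*√v
(s(-13, 22) + 4811)/(1/(q(-60) + 3027) - 1675) = (2*(-13) + 4811)/(1/(25*√(-60) + 3027) - 1675) = (-26 + 4811)/(1/(25*(2*I*√15) + 3027) - 1675) = 4785/(1/(50*I*√15 + 3027) - 1675) = 4785/(1/(3027 + 50*I*√15) - 1675) = 4785/(-1675 + 1/(3027 + 50*I*√15))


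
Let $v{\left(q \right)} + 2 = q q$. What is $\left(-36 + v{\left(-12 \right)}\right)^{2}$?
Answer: $11236$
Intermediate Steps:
$v{\left(q \right)} = -2 + q^{2}$ ($v{\left(q \right)} = -2 + q q = -2 + q^{2}$)
$\left(-36 + v{\left(-12 \right)}\right)^{2} = \left(-36 - \left(2 - \left(-12\right)^{2}\right)\right)^{2} = \left(-36 + \left(-2 + 144\right)\right)^{2} = \left(-36 + 142\right)^{2} = 106^{2} = 11236$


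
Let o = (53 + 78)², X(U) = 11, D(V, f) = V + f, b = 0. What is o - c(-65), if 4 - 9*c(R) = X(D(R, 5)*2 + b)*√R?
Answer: 154445/9 + 11*I*√65/9 ≈ 17161.0 + 9.8539*I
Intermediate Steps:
o = 17161 (o = 131² = 17161)
c(R) = 4/9 - 11*√R/9
o - c(-65) = 17161 - (4/9 - 11*I*√65/9) = 17161 + (-4/9 + 11*I*√65/9) = 154445/9 + 11*I*√65/9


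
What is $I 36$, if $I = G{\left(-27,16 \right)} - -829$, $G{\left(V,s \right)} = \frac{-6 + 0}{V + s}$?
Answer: $\frac{328500}{11} \approx 29864.0$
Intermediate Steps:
$G{\left(V,s \right)} = - \frac{6}{V + s}$
$I = \frac{9125}{11}$ ($I = - \frac{6}{-27 + 16} - -829 = - \frac{6}{-11} + 829 = \left(-6\right) \left(- \frac{1}{11}\right) + 829 = \frac{6}{11} + 829 = \frac{9125}{11} \approx 829.54$)
$I 36 = \frac{9125}{11} \cdot 36 = \frac{328500}{11}$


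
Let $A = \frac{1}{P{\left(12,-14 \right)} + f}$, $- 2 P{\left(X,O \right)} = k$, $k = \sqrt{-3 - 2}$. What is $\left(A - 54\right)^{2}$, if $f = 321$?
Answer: $\frac{8 \left(467991 \sqrt{5} + 150214622 i\right)}{1284 \sqrt{5} + 412159 i} \approx 2915.7 - 0.0011718 i$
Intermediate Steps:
$k = i \sqrt{5}$ ($k = \sqrt{-5} = i \sqrt{5} \approx 2.2361 i$)
$P{\left(X,O \right)} = - \frac{i \sqrt{5}}{2}$
$A = \frac{1}{321 - \frac{i \sqrt{5}}{2}}$ ($A = \frac{1}{- \frac{i \sqrt{5}}{2} + 321} = \frac{1}{321 - \frac{i \sqrt{5}}{2}} \approx 0.0031152 + 1.085 \cdot 10^{-5} i$)
$\left(A - 54\right)^{2} = \left(\left(\frac{1284}{412169} + \frac{2 i \sqrt{5}}{412169}\right) - 54\right)^{2} = \left(- \frac{22255842}{412169} + \frac{2 i \sqrt{5}}{412169}\right)^{2}$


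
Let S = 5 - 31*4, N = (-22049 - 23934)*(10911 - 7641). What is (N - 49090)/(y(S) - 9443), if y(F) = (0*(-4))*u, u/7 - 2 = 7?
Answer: 111500/7 ≈ 15929.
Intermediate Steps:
u = 63 (u = 14 + 7*7 = 14 + 49 = 63)
N = -150364410 (N = -45983*3270 = -150364410)
S = -119 (S = 5 - 124 = -119)
y(F) = 0 (y(F) = (0*(-4))*63 = 0*63 = 0)
(N - 49090)/(y(S) - 9443) = (-150364410 - 49090)/(0 - 9443) = -150413500/(-9443) = -150413500*(-1/9443) = 111500/7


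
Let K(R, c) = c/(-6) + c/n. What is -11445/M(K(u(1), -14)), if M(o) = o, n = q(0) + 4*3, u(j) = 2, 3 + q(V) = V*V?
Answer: -14715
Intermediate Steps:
q(V) = -3 + V² (q(V) = -3 + V*V = -3 + V²)
n = 9 (n = (-3 + 0²) + 4*3 = (-3 + 0) + 12 = -3 + 12 = 9)
K(R, c) = -c/18 (K(R, c) = c/(-6) + c/9 = c*(-⅙) + c*(⅑) = -c/6 + c/9 = -c/18)
-11445/M(K(u(1), -14)) = -11445/((-1/18*(-14))) = -11445/7/9 = -11445*9/7 = -14715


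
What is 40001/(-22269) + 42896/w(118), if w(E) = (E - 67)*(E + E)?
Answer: 1012391/572713 ≈ 1.7677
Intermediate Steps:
w(E) = 2*E*(-67 + E) (w(E) = (-67 + E)*(2*E) = 2*E*(-67 + E))
40001/(-22269) + 42896/w(118) = 40001/(-22269) + 42896/((2*118*(-67 + 118))) = 40001*(-1/22269) + 42896/((2*118*51)) = -3077/1713 + 42896/12036 = -3077/1713 + 42896*(1/12036) = -3077/1713 + 10724/3009 = 1012391/572713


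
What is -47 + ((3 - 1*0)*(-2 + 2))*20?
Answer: -47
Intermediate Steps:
-47 + ((3 - 1*0)*(-2 + 2))*20 = -47 + ((3 + 0)*0)*20 = -47 + (3*0)*20 = -47 + 0*20 = -47 + 0 = -47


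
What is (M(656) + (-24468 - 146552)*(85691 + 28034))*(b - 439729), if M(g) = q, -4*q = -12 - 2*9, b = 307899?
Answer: 2563994560596275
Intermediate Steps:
q = 15/2 (q = -(-12 - 2*9)/4 = -(-12 - 18)/4 = -¼*(-30) = 15/2 ≈ 7.5000)
M(g) = 15/2
(M(656) + (-24468 - 146552)*(85691 + 28034))*(b - 439729) = (15/2 + (-24468 - 146552)*(85691 + 28034))*(307899 - 439729) = (15/2 - 171020*113725)*(-131830) = (15/2 - 19449249500)*(-131830) = -38898498985/2*(-131830) = 2563994560596275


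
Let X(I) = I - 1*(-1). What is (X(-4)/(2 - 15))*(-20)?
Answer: -60/13 ≈ -4.6154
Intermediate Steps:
X(I) = 1 + I (X(I) = I + 1 = 1 + I)
(X(-4)/(2 - 15))*(-20) = ((1 - 4)/(2 - 15))*(-20) = (-3/(-13))*(-20) = -1/13*(-3)*(-20) = (3/13)*(-20) = -60/13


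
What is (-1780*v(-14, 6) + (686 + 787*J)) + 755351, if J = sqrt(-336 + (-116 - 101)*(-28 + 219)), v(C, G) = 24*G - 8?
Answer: 513957 + 787*I*sqrt(41783) ≈ 5.1396e+5 + 1.6087e+5*I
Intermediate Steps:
v(C, G) = -8 + 24*G
J = I*sqrt(41783) (J = sqrt(-336 - 217*191) = sqrt(-336 - 41447) = sqrt(-41783) = I*sqrt(41783) ≈ 204.41*I)
(-1780*v(-14, 6) + (686 + 787*J)) + 755351 = (-1780*(-8 + 24*6) + (686 + 787*(I*sqrt(41783)))) + 755351 = (-1780*(-8 + 144) + (686 + 787*I*sqrt(41783))) + 755351 = (-1780*136 + (686 + 787*I*sqrt(41783))) + 755351 = (-242080 + (686 + 787*I*sqrt(41783))) + 755351 = (-241394 + 787*I*sqrt(41783)) + 755351 = 513957 + 787*I*sqrt(41783)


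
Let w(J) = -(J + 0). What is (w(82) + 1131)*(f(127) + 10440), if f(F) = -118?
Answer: 10827778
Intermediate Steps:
w(J) = -J
(w(82) + 1131)*(f(127) + 10440) = (-1*82 + 1131)*(-118 + 10440) = (-82 + 1131)*10322 = 1049*10322 = 10827778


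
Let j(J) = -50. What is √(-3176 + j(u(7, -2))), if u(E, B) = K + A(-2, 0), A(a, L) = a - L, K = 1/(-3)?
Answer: I*√3226 ≈ 56.798*I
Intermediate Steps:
K = -⅓ (K = 1*(-⅓) = -⅓ ≈ -0.33333)
u(E, B) = -7/3 (u(E, B) = -⅓ + (-2 - 1*0) = -⅓ + (-2 + 0) = -⅓ - 2 = -7/3)
√(-3176 + j(u(7, -2))) = √(-3176 - 50) = √(-3226) = I*√3226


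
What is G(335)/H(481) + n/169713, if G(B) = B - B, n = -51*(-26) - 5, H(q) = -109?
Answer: 1321/169713 ≈ 0.0077837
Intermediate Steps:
n = 1321 (n = 1326 - 5 = 1321)
G(B) = 0
G(335)/H(481) + n/169713 = 0/(-109) + 1321/169713 = 0*(-1/109) + 1321*(1/169713) = 0 + 1321/169713 = 1321/169713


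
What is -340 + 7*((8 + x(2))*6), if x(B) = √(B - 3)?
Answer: -4 + 42*I ≈ -4.0 + 42.0*I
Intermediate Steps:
x(B) = √(-3 + B)
-340 + 7*((8 + x(2))*6) = -340 + 7*((8 + √(-3 + 2))*6) = -340 + 7*((8 + √(-1))*6) = -340 + 7*((8 + I)*6) = -340 + 7*(48 + 6*I) = -340 + (336 + 42*I) = -4 + 42*I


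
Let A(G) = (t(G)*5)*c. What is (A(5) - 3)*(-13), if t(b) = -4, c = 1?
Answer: 299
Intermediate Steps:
A(G) = -20 (A(G) = -4*5*1 = -20*1 = -20)
(A(5) - 3)*(-13) = (-20 - 3)*(-13) = -23*(-13) = 299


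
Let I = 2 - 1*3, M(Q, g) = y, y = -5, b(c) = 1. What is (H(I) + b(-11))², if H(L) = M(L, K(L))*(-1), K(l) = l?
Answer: 36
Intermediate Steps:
M(Q, g) = -5
I = -1 (I = 2 - 3 = -1)
H(L) = 5 (H(L) = -5*(-1) = 5)
(H(I) + b(-11))² = (5 + 1)² = 6² = 36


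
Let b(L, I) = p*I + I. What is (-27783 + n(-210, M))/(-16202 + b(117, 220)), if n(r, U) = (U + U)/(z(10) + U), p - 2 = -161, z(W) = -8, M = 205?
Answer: 5472841/10039514 ≈ 0.54513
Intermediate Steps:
p = -159 (p = 2 - 161 = -159)
b(L, I) = -158*I (b(L, I) = -159*I + I = -158*I)
n(r, U) = 2*U/(-8 + U) (n(r, U) = (U + U)/(-8 + U) = (2*U)/(-8 + U) = 2*U/(-8 + U))
(-27783 + n(-210, M))/(-16202 + b(117, 220)) = (-27783 + 2*205/(-8 + 205))/(-16202 - 158*220) = (-27783 + 2*205/197)/(-16202 - 34760) = (-27783 + 2*205*(1/197))/(-50962) = (-27783 + 410/197)*(-1/50962) = -5472841/197*(-1/50962) = 5472841/10039514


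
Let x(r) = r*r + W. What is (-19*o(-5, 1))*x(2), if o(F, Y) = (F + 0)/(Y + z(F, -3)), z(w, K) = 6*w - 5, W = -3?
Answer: -95/34 ≈ -2.7941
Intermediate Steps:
z(w, K) = -5 + 6*w
o(F, Y) = F/(-5 + Y + 6*F) (o(F, Y) = (F + 0)/(Y + (-5 + 6*F)) = F/(-5 + Y + 6*F))
x(r) = -3 + r² (x(r) = r*r - 3 = r² - 3 = -3 + r²)
(-19*o(-5, 1))*x(2) = (-(-95)/(-5 + 1 + 6*(-5)))*(-3 + 2²) = (-(-95)/(-5 + 1 - 30))*(-3 + 4) = -(-95)/(-34)*1 = -(-95)*(-1)/34*1 = -19*5/34*1 = -95/34*1 = -95/34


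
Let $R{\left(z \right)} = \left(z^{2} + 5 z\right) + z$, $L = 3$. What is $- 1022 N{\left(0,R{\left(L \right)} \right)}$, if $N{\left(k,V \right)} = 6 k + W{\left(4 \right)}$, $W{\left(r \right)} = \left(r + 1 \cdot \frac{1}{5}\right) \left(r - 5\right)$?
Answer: $\frac{21462}{5} \approx 4292.4$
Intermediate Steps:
$W{\left(r \right)} = \left(-5 + r\right) \left(\frac{1}{5} + r\right)$ ($W{\left(r \right)} = \left(r + 1 \cdot \frac{1}{5}\right) \left(-5 + r\right) = \left(r + \frac{1}{5}\right) \left(-5 + r\right) = \left(\frac{1}{5} + r\right) \left(-5 + r\right) = \left(-5 + r\right) \left(\frac{1}{5} + r\right)$)
$R{\left(z \right)} = z^{2} + 6 z$
$N{\left(k,V \right)} = - \frac{21}{5} + 6 k$ ($N{\left(k,V \right)} = 6 k - \left(\frac{101}{5} - 16\right) = 6 k - \frac{21}{5} = - \frac{21}{5} + 6 k$)
$- 1022 N{\left(0,R{\left(L \right)} \right)} = - 1022 \left(- \frac{21}{5} + 6 \cdot 0\right) = - 1022 \left(- \frac{21}{5} + 0\right) = \left(-1022\right) \left(- \frac{21}{5}\right) = \frac{21462}{5}$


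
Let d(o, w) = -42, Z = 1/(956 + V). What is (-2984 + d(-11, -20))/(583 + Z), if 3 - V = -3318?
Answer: -380653/73338 ≈ -5.1904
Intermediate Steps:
V = 3321 (V = 3 - 1*(-3318) = 3 + 3318 = 3321)
Z = 1/4277 (Z = 1/(956 + 3321) = 1/4277 ≈ 0.00023381)
(-2984 + d(-11, -20))/(583 + Z) = (-2984 - 42)/(583 + 1/4277) = -3026/2493492/4277 = -3026*4277/2493492 = -380653/73338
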